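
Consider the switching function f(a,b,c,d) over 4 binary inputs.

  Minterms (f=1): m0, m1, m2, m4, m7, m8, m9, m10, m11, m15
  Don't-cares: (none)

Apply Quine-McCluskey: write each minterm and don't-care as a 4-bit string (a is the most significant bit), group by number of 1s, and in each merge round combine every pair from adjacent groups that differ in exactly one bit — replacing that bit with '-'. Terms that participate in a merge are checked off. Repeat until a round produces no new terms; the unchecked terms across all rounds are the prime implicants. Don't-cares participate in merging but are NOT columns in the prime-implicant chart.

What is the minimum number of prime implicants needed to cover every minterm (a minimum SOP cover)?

[col 0] 0000*, 0001*, 0010*, 0100*, 0111*, 1000*, 1001*, 1010*, 1011*, 1111*
[col 1] -000*, -001*, -010*, -111, 0-00, 00-0*, 000-*, 1-11, 10-0*, 10-1*, 100-*, 101-*
[col 2] -0-0, -00-, 10--
Prime implicants: -0-0, -00-, -111, 0-00, 1-11, 10--
PI chart (minterm → PIs covering it):
  0 | -0-0,-00-,0-00
  1 | -00-  (sole → essential)
  2 | -0-0  (sole → essential)
  4 | 0-00  (sole → essential)
  7 | -111  (sole → essential)
  8 | -0-0,-00-,10--
  9 | -00-,10--
  10 | -0-0,10--
  11 | 1-11,10--
  15 | -111,1-11
Essential prime implicants: -0-0, -00-, -111, 0-00
Petrick residual → 1-11
Minimum SOP uses 5 PIs: b'd' + b'c' + bcd + a'c'd' + acd

5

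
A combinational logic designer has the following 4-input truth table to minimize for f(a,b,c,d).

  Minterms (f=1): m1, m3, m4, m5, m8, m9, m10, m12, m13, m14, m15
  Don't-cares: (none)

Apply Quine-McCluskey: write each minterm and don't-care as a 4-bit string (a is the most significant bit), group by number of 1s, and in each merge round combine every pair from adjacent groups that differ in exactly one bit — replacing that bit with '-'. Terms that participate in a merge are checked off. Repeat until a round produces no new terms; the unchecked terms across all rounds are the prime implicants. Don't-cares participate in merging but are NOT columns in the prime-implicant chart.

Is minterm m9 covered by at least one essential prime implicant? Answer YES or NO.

size-2^0 implicants → 0001(✓)  0011(✓)  0100(✓)  0101(✓)  1000(✓)  1001(✓)  1010(✓)  1100(✓)  1101(✓)  1110(✓)  1111(✓)
size-2^1 implicants → -001(✓)  -100(✓)  -101(✓)  0-01(✓)  00-1  010-(✓)  1-00(✓)  1-01(✓)  1-10(✓)  10-0(✓)  100-(✓)  11-0(✓)  11-1(✓)  110-(✓)  111-(✓)
size-2^2 implicants → --01  -10-  1--0  1-0-  11--
Unchecked terms (primes): --01, -10-, 00-1, 1--0, 1-0-, 11--
Minterm coverage:
  m1 ⊆ --01,00-1
  m3 ⊆ 00-1 [E]
  m4 ⊆ -10- [E]
  m5 ⊆ --01,-10-
  m8 ⊆ 1--0,1-0-
  m9 ⊆ --01,1-0-
  m10 ⊆ 1--0 [E]
  m12 ⊆ -10-,1--0,1-0-,11--
  m13 ⊆ --01,-10-,1-0-,11--
  m14 ⊆ 1--0,11--
  m15 ⊆ 11-- [E]
E = {-10-, 00-1, 1--0, 11--}

NO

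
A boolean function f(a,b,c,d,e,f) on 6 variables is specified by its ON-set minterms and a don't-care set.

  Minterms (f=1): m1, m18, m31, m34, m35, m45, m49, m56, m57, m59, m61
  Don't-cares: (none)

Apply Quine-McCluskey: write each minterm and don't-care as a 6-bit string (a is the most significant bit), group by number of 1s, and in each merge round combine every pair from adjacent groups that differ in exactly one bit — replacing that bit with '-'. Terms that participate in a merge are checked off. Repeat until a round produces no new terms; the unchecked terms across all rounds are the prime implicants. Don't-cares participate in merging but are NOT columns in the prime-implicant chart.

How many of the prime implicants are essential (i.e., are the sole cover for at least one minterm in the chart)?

8

[col 0] 000001, 010010, 011111, 100010*, 100011*, 101101*, 110001*, 111000*, 111001*, 111011*, 111101*
[col 1] 1-1101, 10001-, 11-001, 111-01, 1110-1, 11100-
Prime implicants: 000001, 010010, 011111, 1-1101, 10001-, 11-001, 111-01, 1110-1, 11100-
PI chart (minterm → PIs covering it):
  1 | 000001  (sole → essential)
  18 | 010010  (sole → essential)
  31 | 011111  (sole → essential)
  34 | 10001-  (sole → essential)
  35 | 10001-  (sole → essential)
  45 | 1-1101  (sole → essential)
  49 | 11-001  (sole → essential)
  56 | 11100-  (sole → essential)
  57 | 11-001,111-01,1110-1,11100-
  59 | 1110-1  (sole → essential)
  61 | 1-1101,111-01
Essential prime implicants: 000001, 010010, 011111, 1-1101, 10001-, 11-001, 1110-1, 11100-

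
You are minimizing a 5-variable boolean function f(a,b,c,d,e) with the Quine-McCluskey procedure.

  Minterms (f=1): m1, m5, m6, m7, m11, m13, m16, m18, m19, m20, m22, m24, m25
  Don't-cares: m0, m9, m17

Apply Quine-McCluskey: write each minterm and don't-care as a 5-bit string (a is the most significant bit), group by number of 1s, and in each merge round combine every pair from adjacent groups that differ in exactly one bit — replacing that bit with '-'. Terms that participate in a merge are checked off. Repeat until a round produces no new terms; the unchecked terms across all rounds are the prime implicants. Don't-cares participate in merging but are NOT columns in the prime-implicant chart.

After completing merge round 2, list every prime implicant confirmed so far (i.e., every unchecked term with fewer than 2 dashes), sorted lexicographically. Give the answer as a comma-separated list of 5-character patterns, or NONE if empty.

-0110, 001-1, 0011-, 010-1

size-2^0 implicants → 00000(✓)  00001(✓)  00101(✓)  00110(✓)  00111(✓)  01001(✓)  01011(✓)  01101(✓)  10000(✓)  10001(✓)  10010(✓)  10011(✓)  10100(✓)  10110(✓)  11000(✓)  11001(✓)
size-2^1 implicants → -0000(✓)  -0001(✓)  -0110  -1001(✓)  0-001(✓)  0-101(✓)  00-01(✓)  0000-(✓)  001-1  0011-  01-01(✓)  010-1  1-000(✓)  1-001(✓)  10-00(✓)  10-10(✓)  100-0(✓)  100-1(✓)  1000-(✓)  1001-(✓)  101-0(✓)  1100-(✓)
size-2^2 implicants → --001  -000-  0--01  1-00-  10--0  100--
Unchecked terms (primes): --001, -000-, -0110, 0--01, 001-1, 0011-, 010-1, 1-00-, 10--0, 100--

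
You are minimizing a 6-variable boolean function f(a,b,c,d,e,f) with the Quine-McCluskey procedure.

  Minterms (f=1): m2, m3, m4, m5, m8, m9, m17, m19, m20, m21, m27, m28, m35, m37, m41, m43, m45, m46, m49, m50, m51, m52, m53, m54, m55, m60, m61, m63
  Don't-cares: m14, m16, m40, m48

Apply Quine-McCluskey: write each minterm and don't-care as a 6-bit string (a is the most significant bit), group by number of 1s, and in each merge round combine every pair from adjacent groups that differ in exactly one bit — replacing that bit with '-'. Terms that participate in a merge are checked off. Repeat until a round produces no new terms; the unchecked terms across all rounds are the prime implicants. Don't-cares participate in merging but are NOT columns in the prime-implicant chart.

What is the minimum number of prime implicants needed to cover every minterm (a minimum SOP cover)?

11

size-2^0 implicants → 000010(✓)  000011(✓)  000100(✓)  000101(✓)  001000(✓)  001001(✓)  001110(✓)  010000(✓)  010001(✓)  010011(✓)  010100(✓)  010101(✓)  011011(✓)  011100(✓)  100011(✓)  100101(✓)  101000(✓)  101001(✓)  101011(✓)  101101(✓)  101110(✓)  110000(✓)  110001(✓)  110010(✓)  110011(✓)  110100(✓)  110101(✓)  110110(✓)  110111(✓)  111100(✓)  111101(✓)  111111(✓)
size-2^1 implicants → -00011(✓)  -00101(✓)  -01000(✓)  -01001(✓)  -01110  -10000(✓)  -10001(✓)  -10011(✓)  -10100(✓)  -10101(✓)  -11100(✓)  0-0011(✓)  0-0100(✓)  0-0101(✓)  00001-  00010-(✓)  00100-(✓)  01-011  01-100(✓)  010-00(✓)  010-01(✓)  0100-1(✓)  01000-(✓)  01010-(✓)  1-0011(✓)  1-0101(✓)  1-1101(✓)  10-011  10-101(✓)  101-01  1010-1  10100-(✓)  11-100(✓)  11-101(✓)  11-111(✓)  110-00(✓)  110-01(✓)  110-10(✓)  110-11(✓)  1100-0(✓)  1100-1(✓)  11000-(✓)  11001-(✓)  1101-0(✓)  1101-1(✓)  11010-(✓)  11011-(✓)  1111-1(✓)  11110-(✓)
size-2^2 implicants → --0011  --0101  -0100-  -1-100  -10-00(✓)  -10-01(✓)  -100-1  -1000-(✓)  -1010-(✓)  0-010-  010-0-(✓)  1--101  11-1-1  11-10-  110--0(✓)  110--1(✓)  110-0-(✓)  110-1-(✓)  1100--(✓)  1101--(✓)
size-2^3 implicants → -10-0-  110---
Unchecked terms (primes): --0011, --0101, -0100-, -01110, -1-100, -10-0-, -100-1, 0-010-, 00001-, 01-011, 1--101, 10-011, 101-01, 1010-1, 11-1-1, 11-10-, 110---
Minterm coverage:
  m2 ⊆ 00001- [E]
  m3 ⊆ --0011,00001-
  m4 ⊆ 0-010- [E]
  m5 ⊆ --0101,0-010-
  m8 ⊆ -0100- [E]
  m9 ⊆ -0100- [E]
  m17 ⊆ -10-0-,-100-1
  m19 ⊆ --0011,-100-1,01-011
  m20 ⊆ -1-100,-10-0-,0-010-
  m21 ⊆ --0101,-10-0-,0-010-
  m27 ⊆ 01-011 [E]
  m28 ⊆ -1-100 [E]
  m35 ⊆ --0011,10-011
  m37 ⊆ --0101,1--101
  m41 ⊆ -0100-,101-01,1010-1
  m43 ⊆ 10-011,1010-1
  m45 ⊆ 1--101,101-01
  m46 ⊆ -01110 [E]
  m49 ⊆ -10-0-,-100-1,110---
  m50 ⊆ 110--- [E]
  m51 ⊆ --0011,-100-1,110---
  m52 ⊆ -1-100,-10-0-,11-10-,110---
  m53 ⊆ --0101,-10-0-,1--101,11-1-1,11-10-,110---
  m54 ⊆ 110--- [E]
  m55 ⊆ 11-1-1,110---
  m60 ⊆ -1-100,11-10-
  m61 ⊆ 1--101,11-1-1,11-10-
  m63 ⊆ 11-1-1 [E]
E = {-0100-, -01110, -1-100, 0-010-, 00001-, 01-011, 11-1-1, 110---}
Petrick residual → -10-0-, 1--101, 10-011
Cover = b'cd'e' + b'cdef' + bde'f' + bc'e' + a'c'de' + a'b'c'd'e + a'bd'ef + ade'f + ab'd'ef + abdf + abc'  |cover|=11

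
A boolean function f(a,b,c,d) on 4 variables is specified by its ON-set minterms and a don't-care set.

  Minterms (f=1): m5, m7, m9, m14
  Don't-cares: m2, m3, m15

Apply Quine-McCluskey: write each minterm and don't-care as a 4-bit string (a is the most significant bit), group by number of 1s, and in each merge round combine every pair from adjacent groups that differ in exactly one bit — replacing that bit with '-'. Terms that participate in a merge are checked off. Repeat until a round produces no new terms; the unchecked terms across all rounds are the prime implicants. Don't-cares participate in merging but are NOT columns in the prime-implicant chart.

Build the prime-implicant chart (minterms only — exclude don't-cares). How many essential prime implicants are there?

3

[col 0] 0010*, 0011*, 0101*, 0111*, 1001, 1110*, 1111*
[col 1] -111, 0-11, 001-, 01-1, 111-
Prime implicants: -111, 0-11, 001-, 01-1, 1001, 111-
PI chart (minterm → PIs covering it):
  5 | 01-1  (sole → essential)
  7 | -111,0-11,01-1
  9 | 1001  (sole → essential)
  14 | 111-  (sole → essential)
Essential prime implicants: 01-1, 1001, 111-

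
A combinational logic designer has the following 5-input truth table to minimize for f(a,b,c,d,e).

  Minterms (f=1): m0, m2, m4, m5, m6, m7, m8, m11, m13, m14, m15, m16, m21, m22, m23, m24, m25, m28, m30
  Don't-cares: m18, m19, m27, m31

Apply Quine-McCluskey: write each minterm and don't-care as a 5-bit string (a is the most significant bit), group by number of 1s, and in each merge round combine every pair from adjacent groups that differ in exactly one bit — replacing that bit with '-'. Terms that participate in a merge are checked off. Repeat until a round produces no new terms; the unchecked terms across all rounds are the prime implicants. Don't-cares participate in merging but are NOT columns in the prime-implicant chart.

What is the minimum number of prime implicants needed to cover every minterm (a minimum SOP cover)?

[col 0] 00000*, 00010*, 00100*, 00101*, 00110*, 00111*, 01000*, 01011*, 01101*, 01110*, 01111*, 10000*, 10010*, 10011*, 10101*, 10110*, 10111*, 11000*, 11001*, 11011*, 11100*, 11110*, 11111*
[col 1] -0000*, -0010*, -0101*, -0110*, -0111*, -1000*, -1011*, -1110*, -1111*, 0-000*, 0-101*, 0-110*, 0-111*, 00-00*, 00-10*, 000-0*, 001-0*, 001-1*, 0010-*, 0011-*, 01-11*, 011-1*, 0111-*, 1-000*, 1-011*, 1-110*, 1-111*, 10-10*, 10-11*, 100-0*, 1001-*, 101-1*, 1011-*, 11-00, 11-11*, 110-1, 1100-, 111-0, 1111-*
[col 2] --000, --110*, --111*, -0-10, -00-0, -01-1, -011-*, -1-11, -111-*, 0-1-1, 0-11-*, 00--0, 001--, 1--11, 1-11-*, 10-1-
[col 3] --11-
Prime implicants: --000, --11-, -0-10, -00-0, -01-1, -1-11, 0-1-1, 00--0, 001--, 1--11, 10-1-, 11-00, 110-1, 1100-, 111-0
PI chart (minterm → PIs covering it):
  0 | --000,-00-0,00--0
  2 | -0-10,-00-0,00--0
  4 | 00--0,001--
  5 | -01-1,0-1-1,001--
  6 | --11-,-0-10,00--0,001--
  7 | --11-,-01-1,0-1-1,001--
  8 | --000  (sole → essential)
  11 | -1-11  (sole → essential)
  13 | 0-1-1  (sole → essential)
  14 | --11-  (sole → essential)
  15 | --11-,-1-11,0-1-1
  16 | --000,-00-0
  21 | -01-1  (sole → essential)
  22 | --11-,-0-10,10-1-
  23 | --11-,-01-1,1--11,10-1-
  24 | --000,11-00,1100-
  25 | 110-1,1100-
  28 | 11-00,111-0
  30 | --11-,111-0
Essential prime implicants: --000, --11-, -01-1, -1-11, 0-1-1
Petrick residual → 00--0, 11-00, 110-1
Minimum SOP uses 8 PIs: c'd'e' + cd + b'ce + bde + a'ce + a'b'e' + abd'e' + abc'e

8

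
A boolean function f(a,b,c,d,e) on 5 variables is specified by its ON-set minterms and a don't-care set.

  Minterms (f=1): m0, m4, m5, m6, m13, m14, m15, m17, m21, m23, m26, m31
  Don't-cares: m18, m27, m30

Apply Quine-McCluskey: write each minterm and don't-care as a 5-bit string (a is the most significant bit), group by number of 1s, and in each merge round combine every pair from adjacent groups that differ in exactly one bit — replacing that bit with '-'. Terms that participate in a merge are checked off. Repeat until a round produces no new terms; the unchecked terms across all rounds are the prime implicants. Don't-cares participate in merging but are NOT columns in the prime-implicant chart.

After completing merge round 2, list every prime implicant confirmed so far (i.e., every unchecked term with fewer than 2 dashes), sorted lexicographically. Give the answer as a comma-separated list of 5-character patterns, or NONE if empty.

[col 0] 00000*, 00100*, 00101*, 00110*, 01101*, 01110*, 01111*, 10001*, 10010*, 10101*, 10111*, 11010*, 11011*, 11110*, 11111*
[col 1] -0101, -1110*, -1111*, 0-101, 0-110, 00-00, 001-0, 0010-, 011-1, 0111-*, 1-010, 1-111, 10-01, 101-1, 11-10*, 11-11*, 1101-*, 1111-*
[col 2] -111-, 11-1-
Prime implicants: -0101, -111-, 0-101, 0-110, 00-00, 001-0, 0010-, 011-1, 1-010, 1-111, 10-01, 101-1, 11-1-

-0101, 0-101, 0-110, 00-00, 001-0, 0010-, 011-1, 1-010, 1-111, 10-01, 101-1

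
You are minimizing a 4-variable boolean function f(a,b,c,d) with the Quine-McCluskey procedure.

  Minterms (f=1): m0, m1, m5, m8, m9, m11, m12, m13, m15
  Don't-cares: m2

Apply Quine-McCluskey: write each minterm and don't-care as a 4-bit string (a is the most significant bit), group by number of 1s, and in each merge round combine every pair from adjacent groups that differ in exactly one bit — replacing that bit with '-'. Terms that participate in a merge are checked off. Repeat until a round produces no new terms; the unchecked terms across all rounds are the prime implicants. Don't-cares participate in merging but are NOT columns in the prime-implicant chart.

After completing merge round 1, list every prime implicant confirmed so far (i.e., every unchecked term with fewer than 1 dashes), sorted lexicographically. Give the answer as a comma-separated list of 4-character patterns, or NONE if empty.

size-2^0 implicants → 0000(✓)  0001(✓)  0010(✓)  0101(✓)  1000(✓)  1001(✓)  1011(✓)  1100(✓)  1101(✓)  1111(✓)
size-2^1 implicants → -000(✓)  -001(✓)  -101(✓)  0-01(✓)  00-0  000-(✓)  1-00(✓)  1-01(✓)  1-11(✓)  10-1(✓)  100-(✓)  11-1(✓)  110-(✓)
size-2^2 implicants → --01  -00-  1--1  1-0-
Unchecked terms (primes): --01, -00-, 00-0, 1--1, 1-0-

NONE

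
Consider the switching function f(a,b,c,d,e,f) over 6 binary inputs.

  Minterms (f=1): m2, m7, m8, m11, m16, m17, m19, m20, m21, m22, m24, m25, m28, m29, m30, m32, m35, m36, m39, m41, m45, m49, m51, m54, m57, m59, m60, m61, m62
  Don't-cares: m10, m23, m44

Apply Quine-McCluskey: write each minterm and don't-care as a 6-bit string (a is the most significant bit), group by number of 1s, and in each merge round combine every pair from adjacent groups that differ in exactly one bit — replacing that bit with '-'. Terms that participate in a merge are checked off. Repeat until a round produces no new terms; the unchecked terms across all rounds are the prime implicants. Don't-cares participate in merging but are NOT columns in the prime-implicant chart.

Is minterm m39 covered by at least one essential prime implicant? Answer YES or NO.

[col 0] 000010*, 000111*, 001000*, 001010*, 001011*, 010000*, 010001*, 010011*, 010100*, 010101*, 010110*, 010111*, 011000*, 011001*, 011100*, 011101*, 011110*, 100000*, 100011*, 100100*, 100111*, 101001*, 101100*, 101101*, 110001*, 110011*, 110110*, 111001*, 111011*, 111100*, 111101*, 111110*
[col 1] -00111, -10001*, -10011*, -10110*, -11001*, -11100*, -11101*, -11110*, 0-0111, 0-1000, 00-010, 0010-0, 00101-, 01-000*, 01-001*, 01-100*, 01-101*, 01-110*, 010-00*, 010-01*, 010-11*, 0100-1*, 01000-*, 0101-0*, 0101-1*, 01010-*, 01011-*, 011-00*, 011-01*, 01100-*, 0111-0*, 01110-*, 1-0011, 1-1001*, 1-1100*, 1-1101*, 10-100, 100-00, 100-11, 101-01*, 10110-*, 11-001*, 11-011*, 11-110*, 1100-1*, 111-01*, 1110-1*, 1111-0*, 11110-*
[col 2] -1-001, -1-110, -100-1, -11-01, -111-0, -1110-, 01--00*, 01--01*, 01-00-*, 01-1-0, 01-10-*, 010--1, 010-0-*, 0101--, 011-0-*, 1-1-01, 1-110-, 11-0-1
[col 3] 01--0-
Prime implicants: -00111, -1-001, -1-110, -100-1, -11-01, -111-0, -1110-, 0-0111, 0-1000, 00-010, 0010-0, 00101-, 01--0-, 01-1-0, 010--1, 0101--, 1-0011, 1-1-01, 1-110-, 10-100, 100-00, 100-11, 11-0-1
PI chart (minterm → PIs covering it):
  2 | 00-010  (sole → essential)
  7 | -00111,0-0111
  8 | 0-1000,0010-0
  11 | 00101-  (sole → essential)
  16 | 01--0-  (sole → essential)
  17 | -1-001,-100-1,01--0-,010--1
  19 | -100-1,010--1
  20 | 01--0-,01-1-0,0101--
  21 | 01--0-,010--1,0101--
  22 | -1-110,01-1-0,0101--
  24 | 0-1000,01--0-
  25 | -1-001,-11-01,01--0-
  28 | -111-0,-1110-,01--0-,01-1-0
  29 | -11-01,-1110-,01--0-
  30 | -1-110,-111-0,01-1-0
  32 | 100-00  (sole → essential)
  35 | 1-0011,100-11
  36 | 10-100,100-00
  39 | -00111,100-11
  41 | 1-1-01  (sole → essential)
  45 | 1-1-01,1-110-
  49 | -1-001,-100-1,11-0-1
  51 | -100-1,1-0011,11-0-1
  54 | -1-110  (sole → essential)
  57 | -1-001,-11-01,1-1-01,11-0-1
  59 | 11-0-1  (sole → essential)
  60 | -111-0,-1110-,1-110-
  61 | -11-01,-1110-,1-1-01,1-110-
  62 | -1-110,-111-0
Essential prime implicants: -1-110, 00-010, 00101-, 01--0-, 1-1-01, 100-00, 11-0-1

NO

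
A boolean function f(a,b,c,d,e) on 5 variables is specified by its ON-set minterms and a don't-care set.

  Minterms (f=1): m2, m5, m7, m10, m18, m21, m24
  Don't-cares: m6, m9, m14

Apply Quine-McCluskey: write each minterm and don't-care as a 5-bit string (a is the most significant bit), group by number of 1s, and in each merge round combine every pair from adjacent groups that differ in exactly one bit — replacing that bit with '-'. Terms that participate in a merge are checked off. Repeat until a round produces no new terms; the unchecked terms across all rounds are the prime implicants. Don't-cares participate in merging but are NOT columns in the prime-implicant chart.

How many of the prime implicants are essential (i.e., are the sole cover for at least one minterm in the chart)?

[col 0] 00010*, 00101*, 00110*, 00111*, 01001, 01010*, 01110*, 10010*, 10101*, 11000
[col 1] -0010, -0101, 0-010*, 0-110*, 00-10*, 001-1, 0011-, 01-10*
[col 2] 0--10
Prime implicants: -0010, -0101, 0--10, 001-1, 0011-, 01001, 11000
PI chart (minterm → PIs covering it):
  2 | -0010,0--10
  5 | -0101,001-1
  7 | 001-1,0011-
  10 | 0--10  (sole → essential)
  18 | -0010  (sole → essential)
  21 | -0101  (sole → essential)
  24 | 11000  (sole → essential)
Essential prime implicants: -0010, -0101, 0--10, 11000

4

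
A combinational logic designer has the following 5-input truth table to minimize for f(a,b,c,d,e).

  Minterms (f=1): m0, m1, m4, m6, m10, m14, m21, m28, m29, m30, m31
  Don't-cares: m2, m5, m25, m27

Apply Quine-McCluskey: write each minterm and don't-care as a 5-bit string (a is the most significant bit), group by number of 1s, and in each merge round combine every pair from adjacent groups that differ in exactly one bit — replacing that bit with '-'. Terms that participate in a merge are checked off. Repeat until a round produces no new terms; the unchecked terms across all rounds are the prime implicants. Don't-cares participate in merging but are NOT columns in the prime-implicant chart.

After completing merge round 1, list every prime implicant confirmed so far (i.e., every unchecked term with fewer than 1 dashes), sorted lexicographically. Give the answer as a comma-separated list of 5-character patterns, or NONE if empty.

NONE

Round 0: 00000✓ 00001✓ 00010✓ 00100✓ 00101✓ 00110✓ 01010✓ 01110✓ 10101✓ 11001✓ 11011✓ 11100✓ 11101✓ 11110✓ 11111✓
Round 1: -0101 -1110 0-010✓ 0-110✓ 00-00✓ 00-01✓ 00-10✓ 000-0✓ 0000-✓ 001-0✓ 0010-✓ 01-10✓ 1-101 11-01✓ 11-11✓ 110-1✓ 111-0✓ 111-1✓ 1110-✓ 1111-✓
Round 2: 0--10 00--0 00-0- 11--1 111--
PIs = {-0101, -1110, 0--10, 00--0, 00-0-, 1-101, 11--1, 111--}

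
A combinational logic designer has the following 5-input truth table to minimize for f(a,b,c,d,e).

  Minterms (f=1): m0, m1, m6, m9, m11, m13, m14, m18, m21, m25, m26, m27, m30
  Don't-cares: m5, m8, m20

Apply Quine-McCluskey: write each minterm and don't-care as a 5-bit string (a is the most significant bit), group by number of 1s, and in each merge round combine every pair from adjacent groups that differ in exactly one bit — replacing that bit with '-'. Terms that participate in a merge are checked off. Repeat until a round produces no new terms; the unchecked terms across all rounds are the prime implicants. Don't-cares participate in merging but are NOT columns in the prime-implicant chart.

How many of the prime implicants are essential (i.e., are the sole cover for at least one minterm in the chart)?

5

[col 0] 00000*, 00001*, 00101*, 00110*, 01000*, 01001*, 01011*, 01101*, 01110*, 10010*, 10100*, 10101*, 11001*, 11010*, 11011*, 11110*
[col 1] -0101, -1001*, -1011*, -1110, 0-000*, 0-001*, 0-101*, 0-110, 00-01*, 0000-*, 01-01*, 010-1*, 0100-*, 1-010, 1010-, 11-10, 110-1*, 1101-
[col 2] -10-1, 0--01, 0-00-
Prime implicants: -0101, -10-1, -1110, 0--01, 0-00-, 0-110, 1-010, 1010-, 11-10, 1101-
PI chart (minterm → PIs covering it):
  0 | 0-00-  (sole → essential)
  1 | 0--01,0-00-
  6 | 0-110  (sole → essential)
  9 | -10-1,0--01,0-00-
  11 | -10-1  (sole → essential)
  13 | 0--01  (sole → essential)
  14 | -1110,0-110
  18 | 1-010  (sole → essential)
  21 | -0101,1010-
  25 | -10-1  (sole → essential)
  26 | 1-010,11-10,1101-
  27 | -10-1,1101-
  30 | -1110,11-10
Essential prime implicants: -10-1, 0--01, 0-00-, 0-110, 1-010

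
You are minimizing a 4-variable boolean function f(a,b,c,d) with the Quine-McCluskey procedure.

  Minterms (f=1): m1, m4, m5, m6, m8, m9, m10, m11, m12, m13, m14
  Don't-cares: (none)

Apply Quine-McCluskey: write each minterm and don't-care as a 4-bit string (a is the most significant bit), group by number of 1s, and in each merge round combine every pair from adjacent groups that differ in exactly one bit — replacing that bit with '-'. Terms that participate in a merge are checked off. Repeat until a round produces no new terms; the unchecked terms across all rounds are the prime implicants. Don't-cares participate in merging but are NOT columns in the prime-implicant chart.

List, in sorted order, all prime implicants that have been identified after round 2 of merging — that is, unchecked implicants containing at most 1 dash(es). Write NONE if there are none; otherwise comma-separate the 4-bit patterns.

NONE

size-2^0 implicants → 0001(✓)  0100(✓)  0101(✓)  0110(✓)  1000(✓)  1001(✓)  1010(✓)  1011(✓)  1100(✓)  1101(✓)  1110(✓)
size-2^1 implicants → -001(✓)  -100(✓)  -101(✓)  -110(✓)  0-01(✓)  01-0(✓)  010-(✓)  1-00(✓)  1-01(✓)  1-10(✓)  10-0(✓)  10-1(✓)  100-(✓)  101-(✓)  11-0(✓)  110-(✓)
size-2^2 implicants → --01  -1-0  -10-  1--0  1-0-  10--
Unchecked terms (primes): --01, -1-0, -10-, 1--0, 1-0-, 10--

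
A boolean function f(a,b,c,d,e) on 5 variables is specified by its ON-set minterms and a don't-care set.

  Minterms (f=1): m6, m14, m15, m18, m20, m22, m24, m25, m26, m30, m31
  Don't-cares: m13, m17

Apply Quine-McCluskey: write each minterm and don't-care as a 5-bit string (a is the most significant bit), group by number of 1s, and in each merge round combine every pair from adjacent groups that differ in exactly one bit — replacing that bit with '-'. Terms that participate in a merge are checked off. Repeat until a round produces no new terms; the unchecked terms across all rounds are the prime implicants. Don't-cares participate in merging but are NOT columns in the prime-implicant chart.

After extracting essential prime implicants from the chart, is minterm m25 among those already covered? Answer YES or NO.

NO

size-2^0 implicants → 00110(✓)  01101(✓)  01110(✓)  01111(✓)  10001(✓)  10010(✓)  10100(✓)  10110(✓)  11000(✓)  11001(✓)  11010(✓)  11110(✓)  11111(✓)
size-2^1 implicants → -0110(✓)  -1110(✓)  -1111(✓)  0-110(✓)  011-1  0111-(✓)  1-001  1-010(✓)  1-110(✓)  10-10(✓)  101-0  11-10(✓)  110-0  1100-  1111-(✓)
size-2^2 implicants → --110  -111-  1--10
Unchecked terms (primes): --110, -111-, 011-1, 1--10, 1-001, 101-0, 110-0, 1100-
Minterm coverage:
  m6 ⊆ --110 [E]
  m14 ⊆ --110,-111-
  m15 ⊆ -111-,011-1
  m18 ⊆ 1--10 [E]
  m20 ⊆ 101-0 [E]
  m22 ⊆ --110,1--10,101-0
  m24 ⊆ 110-0,1100-
  m25 ⊆ 1-001,1100-
  m26 ⊆ 1--10,110-0
  m30 ⊆ --110,-111-,1--10
  m31 ⊆ -111- [E]
E = {--110, -111-, 1--10, 101-0}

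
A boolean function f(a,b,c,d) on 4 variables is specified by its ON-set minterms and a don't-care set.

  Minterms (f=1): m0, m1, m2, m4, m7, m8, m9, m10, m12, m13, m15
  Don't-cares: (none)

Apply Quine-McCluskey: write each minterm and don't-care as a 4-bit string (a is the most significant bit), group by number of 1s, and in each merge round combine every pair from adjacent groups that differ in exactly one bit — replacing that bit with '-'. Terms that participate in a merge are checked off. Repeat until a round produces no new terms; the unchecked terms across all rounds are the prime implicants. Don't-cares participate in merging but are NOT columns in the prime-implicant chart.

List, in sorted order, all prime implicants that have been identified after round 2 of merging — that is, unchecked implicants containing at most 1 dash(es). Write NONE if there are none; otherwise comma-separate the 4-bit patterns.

size-2^0 implicants → 0000(✓)  0001(✓)  0010(✓)  0100(✓)  0111(✓)  1000(✓)  1001(✓)  1010(✓)  1100(✓)  1101(✓)  1111(✓)
size-2^1 implicants → -000(✓)  -001(✓)  -010(✓)  -100(✓)  -111  0-00(✓)  00-0(✓)  000-(✓)  1-00(✓)  1-01(✓)  10-0(✓)  100-(✓)  11-1  110-(✓)
size-2^2 implicants → --00  -0-0  -00-  1-0-
Unchecked terms (primes): --00, -0-0, -00-, -111, 1-0-, 11-1

-111, 11-1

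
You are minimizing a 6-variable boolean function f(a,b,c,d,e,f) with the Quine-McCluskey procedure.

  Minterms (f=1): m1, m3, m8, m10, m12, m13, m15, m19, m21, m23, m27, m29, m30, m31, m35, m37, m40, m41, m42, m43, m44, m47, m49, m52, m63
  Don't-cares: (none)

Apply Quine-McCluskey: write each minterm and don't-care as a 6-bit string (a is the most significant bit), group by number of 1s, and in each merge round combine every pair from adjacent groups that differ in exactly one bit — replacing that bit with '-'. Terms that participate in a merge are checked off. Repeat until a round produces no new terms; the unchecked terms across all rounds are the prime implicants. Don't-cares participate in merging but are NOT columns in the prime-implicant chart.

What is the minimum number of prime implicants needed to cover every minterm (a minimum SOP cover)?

13

[col 0] 000001*, 000011*, 001000*, 001010*, 001100*, 001101*, 001111*, 010011*, 010101*, 010111*, 011011*, 011101*, 011110*, 011111*, 100011*, 100101, 101000*, 101001*, 101010*, 101011*, 101100*, 101111*, 110001, 110100, 111111*
[col 1] -00011, -01000*, -01010*, -01100*, -01111*, -11111*, 0-0011, 0-1101*, 0-1111*, 0000-1, 001-00*, 0010-0*, 0011-1*, 00110-, 01-011*, 01-101*, 01-111*, 010-11*, 0101-1*, 011-11*, 0111-1*, 01111-, 1-1111*, 10-011, 101-00*, 101-11, 1010-0*, 1010-1*, 10100-*, 10101-*
[col 2] --1111, -01-00, -010-0, 0-11-1, 01--11, 01-1-1, 1010--
Prime implicants: --1111, -00011, -01-00, -010-0, 0-0011, 0-11-1, 0000-1, 00110-, 01--11, 01-1-1, 01111-, 10-011, 100101, 101-11, 1010--, 110001, 110100
PI chart (minterm → PIs covering it):
  1 | 0000-1  (sole → essential)
  3 | -00011,0-0011,0000-1
  8 | -01-00,-010-0
  10 | -010-0  (sole → essential)
  12 | -01-00,00110-
  13 | 0-11-1,00110-
  15 | --1111,0-11-1
  19 | 0-0011,01--11
  21 | 01-1-1  (sole → essential)
  23 | 01--11,01-1-1
  27 | 01--11  (sole → essential)
  29 | 0-11-1,01-1-1
  30 | 01111-  (sole → essential)
  31 | --1111,0-11-1,01--11,01-1-1,01111-
  35 | -00011,10-011
  37 | 100101  (sole → essential)
  40 | -01-00,-010-0,1010--
  41 | 1010--  (sole → essential)
  42 | -010-0,1010--
  43 | 10-011,101-11,1010--
  44 | -01-00  (sole → essential)
  47 | --1111,101-11
  49 | 110001  (sole → essential)
  52 | 110100  (sole → essential)
  63 | --1111  (sole → essential)
Essential prime implicants: --1111, -01-00, -010-0, 0000-1, 01--11, 01-1-1, 01111-, 100101, 1010--, 110001, 110100
Petrick residual → -00011, 0-11-1
Minimum SOP uses 13 PIs: cdef + b'c'd'ef + b'ce'f' + b'cd'f' + a'cdf + a'b'c'd'f + a'bef + a'bdf + a'bcde + ab'c'de'f + ab'cd' + abc'd'e'f + abc'de'f'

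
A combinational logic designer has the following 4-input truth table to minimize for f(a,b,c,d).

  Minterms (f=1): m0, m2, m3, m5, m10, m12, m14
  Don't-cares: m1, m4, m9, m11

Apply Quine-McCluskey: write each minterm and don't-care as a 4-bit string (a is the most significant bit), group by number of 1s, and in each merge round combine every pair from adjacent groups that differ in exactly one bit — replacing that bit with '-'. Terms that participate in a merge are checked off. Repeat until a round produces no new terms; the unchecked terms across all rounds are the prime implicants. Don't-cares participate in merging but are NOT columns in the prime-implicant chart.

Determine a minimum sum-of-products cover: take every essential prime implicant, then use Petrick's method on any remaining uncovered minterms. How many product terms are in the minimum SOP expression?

Round 0: 0000✓ 0001✓ 0010✓ 0011✓ 0100✓ 0101✓ 1001✓ 1010✓ 1011✓ 1100✓ 1110✓
Round 1: -001✓ -010✓ -011✓ -100 0-00✓ 0-01✓ 00-0✓ 00-1✓ 000-✓ 001-✓ 010-✓ 1-10 10-1✓ 101-✓ 11-0
Round 2: -0-1 -01- 0-0- 00--
PIs = {-0-1, -01-, -100, 0-0-, 00--, 1-10, 11-0}
Coverage chart:
  m0: 0-0-,00--
  m2: -01-,00--
  m3: -0-1,-01-,00--
  m5: 0-0- ←essential
  m10: -01-,1-10
  m12: -100,11-0
  m14: 1-10,11-0
Essential: 0-0-
Petrick residual → -01-, 11-0
Min cover (3 terms): b'c + a'c' + abd'

3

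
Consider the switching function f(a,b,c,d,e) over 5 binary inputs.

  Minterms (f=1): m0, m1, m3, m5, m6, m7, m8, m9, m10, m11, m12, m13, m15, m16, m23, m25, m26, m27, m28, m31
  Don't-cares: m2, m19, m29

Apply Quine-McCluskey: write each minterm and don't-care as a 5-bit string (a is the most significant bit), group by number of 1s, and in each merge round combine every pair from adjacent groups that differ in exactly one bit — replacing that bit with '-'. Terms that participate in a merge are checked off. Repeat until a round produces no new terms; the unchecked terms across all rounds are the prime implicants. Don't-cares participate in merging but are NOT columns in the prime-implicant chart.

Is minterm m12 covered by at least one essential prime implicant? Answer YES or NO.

[col 0] 00000*, 00001*, 00010*, 00011*, 00101*, 00110*, 00111*, 01000*, 01001*, 01010*, 01011*, 01100*, 01101*, 01111*, 10000*, 10011*, 10111*, 11001*, 11010*, 11011*, 11100*, 11101*, 11111*
[col 1] -0000, -0011*, -0111*, -1001*, -1010*, -1011*, -1100*, -1101*, -1111*, 0-000*, 0-001*, 0-010*, 0-011*, 0-101*, 0-111*, 00-01*, 00-10*, 00-11*, 000-0*, 000-1*, 0000-*, 0001-*, 001-1*, 0011-*, 01-00*, 01-01*, 01-11*, 010-0*, 010-1*, 0100-*, 0101-*, 011-1*, 0110-*, 1-011*, 1-111*, 10-11*, 11-01*, 11-11*, 110-1*, 1101-*, 111-1*, 1110-*
[col 2] --011*, --111*, -0-11*, -1-01*, -1-11*, -10-1*, -101-, -11-1*, -110-, 0--01*, 0--11*, 0-0-0*, 0-0-1*, 0-00-*, 0-01-*, 0-1-1*, 00--1*, 00-1-, 000--*, 01--1*, 01-0-, 010--*, 1--11*, 11--1*
[col 3] ---11, -1--1, 0---1, 0-0--
Prime implicants: ---11, -0000, -1--1, -101-, -110-, 0---1, 0-0--, 00-1-, 01-0-
PI chart (minterm → PIs covering it):
  0 | -0000,0-0--
  1 | 0---1,0-0--
  3 | ---11,0---1,0-0--,00-1-
  5 | 0---1  (sole → essential)
  6 | 00-1-  (sole → essential)
  7 | ---11,0---1,00-1-
  8 | 0-0--,01-0-
  9 | -1--1,0---1,0-0--,01-0-
  10 | -101-,0-0--
  11 | ---11,-1--1,-101-,0---1,0-0--
  12 | -110-,01-0-
  13 | -1--1,-110-,0---1,01-0-
  15 | ---11,-1--1,0---1
  16 | -0000  (sole → essential)
  23 | ---11  (sole → essential)
  25 | -1--1  (sole → essential)
  26 | -101-  (sole → essential)
  27 | ---11,-1--1,-101-
  28 | -110-  (sole → essential)
  31 | ---11,-1--1
Essential prime implicants: ---11, -0000, -1--1, -101-, -110-, 0---1, 00-1-

YES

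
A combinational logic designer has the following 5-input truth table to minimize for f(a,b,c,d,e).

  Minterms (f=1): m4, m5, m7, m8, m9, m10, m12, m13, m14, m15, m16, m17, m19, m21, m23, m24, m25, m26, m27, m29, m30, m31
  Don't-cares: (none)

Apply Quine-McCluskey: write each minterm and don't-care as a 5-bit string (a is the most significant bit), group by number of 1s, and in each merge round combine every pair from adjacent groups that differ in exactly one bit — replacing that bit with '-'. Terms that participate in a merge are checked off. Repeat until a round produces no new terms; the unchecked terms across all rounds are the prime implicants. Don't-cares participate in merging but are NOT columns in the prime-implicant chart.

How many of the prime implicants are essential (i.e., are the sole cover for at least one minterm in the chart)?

Round 0: 00100✓ 00101✓ 00111✓ 01000✓ 01001✓ 01010✓ 01100✓ 01101✓ 01110✓ 01111✓ 10000✓ 10001✓ 10011✓ 10101✓ 10111✓ 11000✓ 11001✓ 11010✓ 11011✓ 11101✓ 11110✓ 11111✓
Round 1: -0101✓ -0111✓ -1000✓ -1001✓ -1010✓ -1101✓ -1110✓ -1111✓ 0-100✓ 0-101✓ 0-111✓ 001-1✓ 0010-✓ 01-00✓ 01-01✓ 01-10✓ 010-0✓ 0100-✓ 011-0✓ 011-1✓ 0110-✓ 0111-✓ 1-000✓ 1-001✓ 1-011✓ 1-101✓ 1-111✓ 10-01✓ 10-11✓ 100-1✓ 1000-✓ 101-1✓ 11-01✓ 11-10✓ 11-11✓ 110-0✓ 110-1✓ 1100-✓ 1101-✓ 111-1✓ 1111-✓
Round 2: --101✓ --111✓ -01-1✓ -1-01 -1-10 -10-0 -100- -11-1✓ -111- 0-1-1✓ 0-10- 01--0 01-0- 011-- 1--01✓ 1--11✓ 1-0-1✓ 1-00- 1-1-1✓ 10--1✓ 11--1✓ 11-1- 110--
Round 3: --1-1 1---1
PIs = {--1-1, -1-01, -1-10, -10-0, -100-, -111-, 0-10-, 01--0, 01-0-, 011--, 1---1, 1-00-, 11-1-, 110--}
Coverage chart:
  m4: 0-10- ←essential
  m5: --1-1,0-10-
  m7: --1-1 ←essential
  m8: -10-0,-100-,01--0,01-0-
  m9: -1-01,-100-,01-0-
  m10: -1-10,-10-0,01--0
  m12: 0-10-,01--0,01-0-,011--
  m13: --1-1,-1-01,0-10-,01-0-,011--
  m14: -1-10,-111-,01--0,011--
  m15: --1-1,-111-,011--
  m16: 1-00- ←essential
  m17: 1---1,1-00-
  m19: 1---1 ←essential
  m21: --1-1,1---1
  m23: --1-1,1---1
  m24: -10-0,-100-,1-00-,110--
  m25: -1-01,-100-,1---1,1-00-,110--
  m26: -1-10,-10-0,11-1-,110--
  m27: 1---1,11-1-,110--
  m29: --1-1,-1-01,1---1
  m30: -1-10,-111-,11-1-
  m31: --1-1,-111-,1---1,11-1-
Essential: --1-1, 0-10-, 1---1, 1-00-

4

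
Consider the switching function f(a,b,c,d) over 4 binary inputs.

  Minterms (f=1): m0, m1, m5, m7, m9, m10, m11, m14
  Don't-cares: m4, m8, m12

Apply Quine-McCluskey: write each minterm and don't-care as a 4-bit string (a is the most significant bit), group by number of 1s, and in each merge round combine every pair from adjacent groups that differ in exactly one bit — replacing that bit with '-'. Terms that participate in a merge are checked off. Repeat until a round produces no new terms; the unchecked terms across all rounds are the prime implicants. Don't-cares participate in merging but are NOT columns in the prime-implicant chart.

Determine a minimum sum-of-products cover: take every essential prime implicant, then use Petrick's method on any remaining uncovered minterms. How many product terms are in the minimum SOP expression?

4

Round 0: 0000✓ 0001✓ 0100✓ 0101✓ 0111✓ 1000✓ 1001✓ 1010✓ 1011✓ 1100✓ 1110✓
Round 1: -000✓ -001✓ -100✓ 0-00✓ 0-01✓ 000-✓ 01-1 010-✓ 1-00✓ 1-10✓ 10-0✓ 10-1✓ 100-✓ 101-✓ 11-0✓
Round 2: --00 -00- 0-0- 1--0 10--
PIs = {--00, -00-, 0-0-, 01-1, 1--0, 10--}
Coverage chart:
  m0: --00,-00-,0-0-
  m1: -00-,0-0-
  m5: 0-0-,01-1
  m7: 01-1 ←essential
  m9: -00-,10--
  m10: 1--0,10--
  m11: 10-- ←essential
  m14: 1--0 ←essential
Essential: 01-1, 1--0, 10--
Petrick residual → -00-
Min cover (4 terms): b'c' + a'bd + ad' + ab'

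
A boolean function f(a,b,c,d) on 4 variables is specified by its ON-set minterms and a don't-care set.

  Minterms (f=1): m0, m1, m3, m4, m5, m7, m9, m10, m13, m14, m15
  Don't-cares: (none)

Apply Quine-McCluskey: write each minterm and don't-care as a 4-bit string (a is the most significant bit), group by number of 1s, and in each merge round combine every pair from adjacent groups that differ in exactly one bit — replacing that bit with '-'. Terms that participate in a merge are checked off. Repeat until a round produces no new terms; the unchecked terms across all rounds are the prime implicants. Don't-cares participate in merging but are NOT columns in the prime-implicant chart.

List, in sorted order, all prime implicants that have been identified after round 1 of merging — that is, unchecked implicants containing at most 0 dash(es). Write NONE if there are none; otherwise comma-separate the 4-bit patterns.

[col 0] 0000*, 0001*, 0011*, 0100*, 0101*, 0111*, 1001*, 1010*, 1101*, 1110*, 1111*
[col 1] -001*, -101*, -111*, 0-00*, 0-01*, 0-11*, 00-1*, 000-*, 01-1*, 010-*, 1-01*, 1-10, 11-1*, 111-
[col 2] --01, -1-1, 0--1, 0-0-
Prime implicants: --01, -1-1, 0--1, 0-0-, 1-10, 111-

NONE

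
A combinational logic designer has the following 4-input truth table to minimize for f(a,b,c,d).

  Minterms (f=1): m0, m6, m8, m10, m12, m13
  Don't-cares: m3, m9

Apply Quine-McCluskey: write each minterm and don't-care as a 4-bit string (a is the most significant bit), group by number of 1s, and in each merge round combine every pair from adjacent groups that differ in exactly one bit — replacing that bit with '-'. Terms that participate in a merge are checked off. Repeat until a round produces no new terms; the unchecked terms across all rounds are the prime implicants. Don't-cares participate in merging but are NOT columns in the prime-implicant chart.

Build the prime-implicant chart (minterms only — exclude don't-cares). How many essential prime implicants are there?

[col 0] 0000*, 0011, 0110, 1000*, 1001*, 1010*, 1100*, 1101*
[col 1] -000, 1-00*, 1-01*, 10-0, 100-*, 110-*
[col 2] 1-0-
Prime implicants: -000, 0011, 0110, 1-0-, 10-0
PI chart (minterm → PIs covering it):
  0 | -000  (sole → essential)
  6 | 0110  (sole → essential)
  8 | -000,1-0-,10-0
  10 | 10-0  (sole → essential)
  12 | 1-0-  (sole → essential)
  13 | 1-0-  (sole → essential)
Essential prime implicants: -000, 0110, 1-0-, 10-0

4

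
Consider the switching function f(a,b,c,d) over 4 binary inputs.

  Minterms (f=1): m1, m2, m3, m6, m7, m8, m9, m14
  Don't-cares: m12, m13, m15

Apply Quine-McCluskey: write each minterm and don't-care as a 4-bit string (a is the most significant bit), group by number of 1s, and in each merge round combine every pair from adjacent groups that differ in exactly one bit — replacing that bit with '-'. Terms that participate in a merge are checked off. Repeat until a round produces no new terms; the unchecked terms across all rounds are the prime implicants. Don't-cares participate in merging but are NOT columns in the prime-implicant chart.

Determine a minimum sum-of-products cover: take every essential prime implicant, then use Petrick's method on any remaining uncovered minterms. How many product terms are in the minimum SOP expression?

4

Round 0: 0001✓ 0010✓ 0011✓ 0110✓ 0111✓ 1000✓ 1001✓ 1100✓ 1101✓ 1110✓ 1111✓
Round 1: -001 -110✓ -111✓ 0-10✓ 0-11✓ 00-1 001-✓ 011-✓ 1-00✓ 1-01✓ 100-✓ 11-0✓ 11-1✓ 110-✓ 111-✓
Round 2: -11- 0-1- 1-0- 11--
PIs = {-001, -11-, 0-1-, 00-1, 1-0-, 11--}
Coverage chart:
  m1: -001,00-1
  m2: 0-1- ←essential
  m3: 0-1-,00-1
  m6: -11-,0-1-
  m7: -11-,0-1-
  m8: 1-0- ←essential
  m9: -001,1-0-
  m14: -11-,11--
Essential: 0-1-, 1-0-
Petrick residual → -001, -11-
Min cover (4 terms): b'c'd + bc + a'c + ac'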